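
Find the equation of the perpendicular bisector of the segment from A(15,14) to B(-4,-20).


Midpoint = (5.5, -3)
Slope of AB = dy/dx = -34/(-19) = 1.7895
Perp slope = -dx/dy = -19/34 = -0.5588
b = My - (perp slope)*Mx = -3 + (-19*5.5)/(-34) = -3 + 3.0735 = 0.0735

y = -0.5588x + 0.0735


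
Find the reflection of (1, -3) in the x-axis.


Reflection rule for x-axis: (x, -y)
(1, -3) -> (1, 3)

(1, 3)


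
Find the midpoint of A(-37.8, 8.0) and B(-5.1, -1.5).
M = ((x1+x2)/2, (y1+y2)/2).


Mx = (-37.8 - 5.1)/2 = -42.9/2 = -21.4500
My = (8.0 - 1.5)/2 = 6.5/2 = 3.2500

(-21.4500, 3.2500)


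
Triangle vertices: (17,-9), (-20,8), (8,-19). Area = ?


17*(8+ 19) = 459
-20*(-19+ 9) = 200
8*(-9-8) = -136
sum = 523
Area = |523|/2 = 261.5000

261.5000 sq units


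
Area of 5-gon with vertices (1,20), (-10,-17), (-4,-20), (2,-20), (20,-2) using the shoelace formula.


sum(xi*y_{i+1}) = 1*(-17) - 10*(-20) - 4*(-20) + 2*(-2) + 20*20 = 659
sum(yi*x_{i+1}) = 20*(-10) - 17*(-4) - 20*2 - 20*20 - 2*1 = -574
Area = |659 + 574|/2 = 1233/2 = 616.5000

616.5000 sq units


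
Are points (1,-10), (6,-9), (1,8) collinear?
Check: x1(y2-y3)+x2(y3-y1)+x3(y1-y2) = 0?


1*(-9-8) + 6*(8+ 10) + 1*(-10+ 9)
= -17 + 108 - 1 = 90

No, not collinear (determinant = 90)


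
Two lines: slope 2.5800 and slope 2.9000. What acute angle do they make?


m1-m2 = -0.32
1+m1*m2 = 8.482
tan(theta) = |-0.32/8.482| = 0.037727
theta = arctan(|-0.32/8.482|) = 2.1606 degrees (acute angle)

2.1606 degrees


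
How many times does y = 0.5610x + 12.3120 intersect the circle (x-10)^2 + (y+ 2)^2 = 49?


Substitute y = 0.5610x + 12.3120: (x-10)^2 + (0.5610x+12.3120+ 2)^2 = 49
Expand to Ax^2 + Bx + C = 0, where b-k = 14.312
A = 1+m^2 = 1.314721
B = 2(m(b-k) - h) = 2(0.5610*14.312 - 10) = -3.941936
C = h^2 + (b-k)^2 - r^2 = 100 + 204.833344 - 49 = 255.833344
disc = B^2-4AC = 15.5389 - 1345.3979 = -1329.8590
disc < 0

0 intersection points


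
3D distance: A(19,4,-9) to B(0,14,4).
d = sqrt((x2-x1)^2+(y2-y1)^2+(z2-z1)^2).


dx=-19, dy=10, dz=13
d = sqrt(361+100+169) = sqrt(630) = 25.0998

25.0998


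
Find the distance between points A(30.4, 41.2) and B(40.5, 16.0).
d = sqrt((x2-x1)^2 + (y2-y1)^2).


dx = 40.5 - 30.4 = 10.1
dy = 16.0 - 41.2 = -25.2
d = sqrt(102.01 + 635.04) = sqrt(737.05) = 27.1487

27.1487


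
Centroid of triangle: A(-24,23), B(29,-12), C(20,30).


Gx = (-24+29+20)/3 = 25/3 = 8.3333
Gy = (23- 12+30)/3 = 41/3 = 13.6667

G = (8.3333, 13.6667)


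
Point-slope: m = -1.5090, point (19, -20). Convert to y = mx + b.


y + 20 = -1.5090(x - 19)
y = -1.5090x - 20 + 1.5090*19
y = -1.5090x + 8.6710

y = -1.5090x + 8.6710


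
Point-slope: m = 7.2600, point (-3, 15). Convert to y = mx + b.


y - 15 = 7.2600(x + 3)
y = 7.2600x + 15 - 7.2600*(-3)
y = 7.2600x + 36.7800

y = 7.2600x + 36.7800


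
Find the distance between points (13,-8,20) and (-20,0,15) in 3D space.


dx=-33, dy=8, dz=-5
d = sqrt(1089+64+25) = sqrt(1178) = 34.3220

34.3220


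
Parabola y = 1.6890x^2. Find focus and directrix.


a = 1.6890
1/(4a) = 0.1480
Focus = (0, 0.1480)
Directrix: y = -0.1480

Focus = (0, 0.1480), Directrix: y = -0.1480


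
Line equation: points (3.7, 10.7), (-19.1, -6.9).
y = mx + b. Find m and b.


m = (-17.6)/(-22.8) = 0.7719
b = y1 - m*x1 = 10.7 - (-17.6*3.7)/(-22.8) = 10.7 - 2.8561 = 7.8439

y = 0.7719x + 7.8439


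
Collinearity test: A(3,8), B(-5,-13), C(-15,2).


3*(-13-2) - 5*(2-8) - 15*(8+ 13)
= -45 + 30 - 315 = -330

No, not collinear (determinant = -330)


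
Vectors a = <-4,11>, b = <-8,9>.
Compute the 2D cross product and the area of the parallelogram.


cross = -4*9 - 11*(-8) = -36 + 88 = 52
Parallelogram area = |52| = 52

cross = 52, parallelogram area = 52


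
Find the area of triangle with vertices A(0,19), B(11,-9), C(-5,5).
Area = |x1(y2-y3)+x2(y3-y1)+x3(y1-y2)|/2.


0*(-9-5) = 0
11*(5-19) = -154
-5*(19+ 9) = -140
sum = -294
Area = |-294|/2 = 147.0000

147.0000 sq units


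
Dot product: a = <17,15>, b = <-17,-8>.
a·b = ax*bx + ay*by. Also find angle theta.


a·b = 17*(-17) + 15*(-8) = -289 - 120 = -409
|a| = sqrt(289+225) = 22.6716
|b| = sqrt(289+64) = 18.7883
cos(theta) = -409/(sqrt(514)*sqrt(353)) = -409/sqrt(181442) = -0.960184
theta = arccos(-409/sqrt(181442)) = 163.7775 degrees

a·b = -409, theta = 163.7775 deg


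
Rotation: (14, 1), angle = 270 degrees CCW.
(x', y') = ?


cos(270) = 0, sin(270) = -1
x' = 14*0 - 1*(-1) = 1
y' = 14*(-1) + 1*0 = -14

(1, -14)


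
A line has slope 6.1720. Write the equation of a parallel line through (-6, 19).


Parallel lines have equal slopes.
m2 = 6.1720
b2 = 19 - 6.1720*(-6) = 56.0320

y = 6.1720x + 56.0320


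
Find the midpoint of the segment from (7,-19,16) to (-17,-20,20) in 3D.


Mx = (7- 17)/2 = -5.0000
My = (-19- 20)/2 = -19.5000
Mz = (16+20)/2 = 18.0000

M = (-5.0000, -19.5000, 18.0000)


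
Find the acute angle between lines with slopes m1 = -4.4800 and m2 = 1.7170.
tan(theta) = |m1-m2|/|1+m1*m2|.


m1-m2 = -6.197
1+m1*m2 = -6.69216
tan(theta) = |-6.197/(-6.69216)| = 0.926009
theta = arctan(|-6.197/(-6.69216)|) = 42.8000 degrees (acute angle)

42.8000 degrees


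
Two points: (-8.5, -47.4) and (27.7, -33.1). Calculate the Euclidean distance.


dx = 27.7 + 8.5 = 36.2
dy = -33.1 + 47.4 = 14.3
d = sqrt(1310.44 + 204.49) = sqrt(1514.93) = 38.9221

38.9221


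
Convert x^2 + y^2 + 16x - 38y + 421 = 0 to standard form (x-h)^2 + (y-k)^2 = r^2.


h = -D/2 = -16/2 = -8
k = -E/2 = 38/2 = 19
r^2 = h^2 + k^2 - F = 64 + 361 - 421 = 4
r = 2

Center (-8, 19), radius = 2


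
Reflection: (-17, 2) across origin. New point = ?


Reflection rule for origin: (-x, -y)
(-17, 2) -> (17, -2)

(17, -2)


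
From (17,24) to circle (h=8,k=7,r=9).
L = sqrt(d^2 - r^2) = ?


d = sqrt((17-8)^2 + (24-7)^2) = sqrt(81+289) = 19.2354
L = sqrt(370.0000 - 81) = sqrt(289.0000) = 17.0000

17.0000


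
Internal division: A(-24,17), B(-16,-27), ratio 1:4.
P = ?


Px = (1*(-16) + 4*(-24))/5 = -112/5 = -22.4000
Py = (1*(-27) + 4*17)/5 = 41/5 = 8.2000

P = (-22.4000, 8.2000)


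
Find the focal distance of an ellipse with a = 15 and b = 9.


c^2 = 15^2 - 9^2 = 225 - 81 = 144
c = sqrt(144) = 12.0000

c = 12.0000


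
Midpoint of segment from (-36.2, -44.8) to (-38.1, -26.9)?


Mx = (-36.2 - 38.1)/2 = -74.3/2 = -37.1500
My = (-44.8 - 26.9)/2 = -71.7/2 = -35.8500

(-37.1500, -35.8500)


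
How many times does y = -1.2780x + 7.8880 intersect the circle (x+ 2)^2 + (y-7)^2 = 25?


Substitute y = -1.2780x + 7.8880: (x+ 2)^2 + (-1.2780x+7.8880-7)^2 = 25
Expand to Ax^2 + Bx + C = 0, where b-k = 0.888
A = 1+m^2 = 2.633284
B = 2(m(b-k) - h) = 2(-1.2780*0.888 + 2) = 1.730272
C = h^2 + (b-k)^2 - r^2 = 4 + 0.788544 - 25 = -20.211456
disc = B^2-4AC = 2.9938 + 212.8900 = 215.8838
disc > 0

2 intersection points


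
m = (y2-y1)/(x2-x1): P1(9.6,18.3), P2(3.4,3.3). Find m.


dy = 3.3 - 18.3 = -15.0
dx = 3.4 - 9.6 = -6.2
m = -15.0/(-6.2) = 2.4194

m = 2.4194


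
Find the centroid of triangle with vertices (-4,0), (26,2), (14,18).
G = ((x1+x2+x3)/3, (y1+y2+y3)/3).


Gx = (-4+26+14)/3 = 36/3 = 12.0000
Gy = (0+2+18)/3 = 20/3 = 6.6667

G = (12.0000, 6.6667)


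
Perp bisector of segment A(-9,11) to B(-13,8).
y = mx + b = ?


Midpoint = (-11, 9.5)
Slope of AB = dy/dx = -3/(-4) = 0.7500
Perp slope = -dx/dy = -4/3 = -1.3333
b = My - (perp slope)*Mx = 9.5 + (-4*(-11))/(-3) = 9.5 - 14.6667 = -5.1667

y = -1.3333x - 5.1667


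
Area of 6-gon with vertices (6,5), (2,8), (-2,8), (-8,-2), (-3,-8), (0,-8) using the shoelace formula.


sum(xi*y_{i+1}) = 6*8 + 2*8 - 2*(-2) - 8*(-8) - 3*(-8) + 0*5 = 156
sum(yi*x_{i+1}) = 5*2 + 8*(-2) + 8*(-8) - 2*(-3) - 8*0 - 8*6 = -112
Area = |156 + 112|/2 = 268/2 = 134.0000

134.0000 sq units


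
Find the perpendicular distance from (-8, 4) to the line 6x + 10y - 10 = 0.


|6*(-8) + 10*4 - 10| = |-18| = 18
sqrt(36 + 100) = sqrt(136) = 11.6619
d = 18/sqrt(136) = 1.5435

1.5435


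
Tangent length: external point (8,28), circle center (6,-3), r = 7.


d = sqrt((8-6)^2 + (28+ 3)^2) = sqrt(4+961) = 31.0644
L = sqrt(965.0000 - 49) = sqrt(916.0000) = 30.2655

30.2655


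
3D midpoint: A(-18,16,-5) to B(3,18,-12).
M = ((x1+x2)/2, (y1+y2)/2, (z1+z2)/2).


Mx = (-18+3)/2 = -7.5000
My = (16+18)/2 = 17.0000
Mz = (-5- 12)/2 = -8.5000

M = (-7.5000, 17.0000, -8.5000)


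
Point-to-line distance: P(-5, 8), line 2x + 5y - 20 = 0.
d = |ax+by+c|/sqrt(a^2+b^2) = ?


|2*(-5) + 5*8 - 20| = |10| = 10
sqrt(4 + 25) = sqrt(29) = 5.3852
d = 10/sqrt(29) = 1.8570

1.8570


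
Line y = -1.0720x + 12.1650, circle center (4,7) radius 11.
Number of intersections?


Substitute y = -1.0720x + 12.1650: (x-4)^2 + (-1.0720x+12.1650-7)^2 = 121
Expand to Ax^2 + Bx + C = 0, where b-k = 5.165
A = 1+m^2 = 2.149184
B = 2(m(b-k) - h) = 2(-1.0720*5.165 - 4) = -19.07376
C = h^2 + (b-k)^2 - r^2 = 16 + 26.677225 - 121 = -78.322775
disc = B^2-4AC = 363.8083 + 673.3202 = 1037.1285
disc > 0

2 intersection points


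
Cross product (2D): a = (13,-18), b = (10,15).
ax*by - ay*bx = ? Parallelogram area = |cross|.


cross = 13*15 + 18*10 = 195 + 180 = 375
Parallelogram area = |375| = 375

cross = 375, parallelogram area = 375


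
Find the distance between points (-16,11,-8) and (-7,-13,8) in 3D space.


dx=9, dy=-24, dz=16
d = sqrt(81+576+256) = sqrt(913) = 30.2159

30.2159


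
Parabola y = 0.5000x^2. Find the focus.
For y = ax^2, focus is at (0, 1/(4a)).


a = 0.5000
4a = 2.0000
focus = (0, 1/2.0000) = (0, 0.5000)

Focus = (0, 0.5000)


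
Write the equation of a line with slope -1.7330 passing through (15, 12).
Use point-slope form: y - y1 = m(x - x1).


y - 12 = -1.7330(x - 15)
y = -1.7330x + 12 + 1.7330*15
y = -1.7330x + 37.9950

y = -1.7330x + 37.9950


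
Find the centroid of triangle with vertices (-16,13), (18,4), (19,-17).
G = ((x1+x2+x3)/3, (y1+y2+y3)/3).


Gx = (-16+18+19)/3 = 21/3 = 7.0000
Gy = (13+4- 17)/3 = 0/3 = 0

G = (7.0000, 0)


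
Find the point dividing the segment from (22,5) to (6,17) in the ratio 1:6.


Px = (1*6 + 6*22)/7 = 138/7 = 19.7143
Py = (1*17 + 6*5)/7 = 47/7 = 6.7143

P = (19.7143, 6.7143)


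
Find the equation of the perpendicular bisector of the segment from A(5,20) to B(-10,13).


Midpoint = (-2.5, 16.5)
Slope of AB = dy/dx = -7/(-15) = 0.4667
Perp slope = -dx/dy = -15/7 = -2.1429
b = My - (perp slope)*Mx = 16.5 + (-15*(-2.5))/(-7) = 16.5 - 5.3571 = 11.1429

y = -2.1429x + 11.1429


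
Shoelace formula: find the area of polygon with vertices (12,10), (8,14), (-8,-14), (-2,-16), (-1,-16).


sum(xi*y_{i+1}) = 12*14 + 8*(-14) - 8*(-16) - 2*(-16) - 1*10 = 206
sum(yi*x_{i+1}) = 10*8 + 14*(-8) - 14*(-2) - 16*(-1) - 16*12 = -180
Area = |206 + 180|/2 = 386/2 = 193.0000

193.0000 sq units


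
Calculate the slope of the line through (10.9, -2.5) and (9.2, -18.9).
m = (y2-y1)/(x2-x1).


dy = -18.9 + 2.5 = -16.4
dx = 9.2 - 10.9 = -1.7
m = -16.4/(-1.7) = 9.6471

m = 9.6471


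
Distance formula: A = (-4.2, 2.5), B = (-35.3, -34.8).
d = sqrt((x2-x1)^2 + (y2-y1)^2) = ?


dx = -35.3 + 4.2 = -31.1
dy = -34.8 - 2.5 = -37.3
d = sqrt(967.21 + 1391.29) = sqrt(2358.5) = 48.5644

48.5644


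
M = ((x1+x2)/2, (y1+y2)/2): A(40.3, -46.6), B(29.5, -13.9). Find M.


Mx = (40.3 + 29.5)/2 = 69.8/2 = 34.9000
My = (-46.6 - 13.9)/2 = -60.5/2 = -30.2500

(34.9000, -30.2500)


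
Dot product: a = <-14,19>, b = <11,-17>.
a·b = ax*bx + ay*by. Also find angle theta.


a·b = -14*11 + 19*(-17) = -154 - 323 = -477
|a| = sqrt(196+361) = 23.6008
|b| = sqrt(121+289) = 20.2485
cos(theta) = -477/(sqrt(557)*sqrt(410)) = -477/sqrt(228370) = -0.998157
theta = arccos(-477/sqrt(228370)) = 176.5209 degrees

a·b = -477, theta = 176.5209 deg


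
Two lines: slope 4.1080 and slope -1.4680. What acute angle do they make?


m1-m2 = 5.576
1+m1*m2 = -5.030544
tan(theta) = |5.576/(-5.030544)| = 1.108429
theta = arctan(|5.576/(-5.030544)|) = 47.9439 degrees (acute angle)

47.9439 degrees


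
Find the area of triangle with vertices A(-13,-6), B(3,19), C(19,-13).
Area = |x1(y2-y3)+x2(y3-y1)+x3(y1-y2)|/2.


-13*(19+ 13) = -416
3*(-13+ 6) = -21
19*(-6-19) = -475
sum = -912
Area = |-912|/2 = 456.0000

456.0000 sq units


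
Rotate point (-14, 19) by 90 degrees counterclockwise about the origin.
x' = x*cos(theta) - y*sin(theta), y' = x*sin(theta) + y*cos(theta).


cos(90) = 0, sin(90) = 1
x' = -14*0 - 19*1 = -19
y' = -14*1 + 19*0 = -14

(-19, -14)


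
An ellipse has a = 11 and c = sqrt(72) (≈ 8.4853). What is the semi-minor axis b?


b^2 = 11^2 - (sqrt(72))^2 = 121 - 72 = 49
b = sqrt(49) = 7

b = 7


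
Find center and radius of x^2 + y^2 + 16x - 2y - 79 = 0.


h = -D/2 = -16/2 = -8
k = -E/2 = 2/2 = 1
r^2 = h^2 + k^2 - F = 64 + 1 + 79 = 144
r = 12

Center (-8, 1), radius = 12


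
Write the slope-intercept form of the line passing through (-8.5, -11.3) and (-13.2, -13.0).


m = (-1.7)/(-4.7) = 0.3617
b = y1 - m*x1 = -11.3 - (-1.7*(-8.5))/(-4.7) = -11.3 + 3.0745 = -8.2255

y = 0.3617x - 8.2255


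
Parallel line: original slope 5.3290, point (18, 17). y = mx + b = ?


Parallel lines have equal slopes.
m2 = 5.3290
b2 = 17 - 5.3290*18 = -78.9220

y = 5.3290x - 78.9220


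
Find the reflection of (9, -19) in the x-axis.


Reflection rule for x-axis: (x, -y)
(9, -19) -> (9, 19)

(9, 19)


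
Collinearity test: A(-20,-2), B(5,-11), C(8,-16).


-20*(-11+ 16) + 5*(-16+ 2) + 8*(-2+ 11)
= -100 - 70 + 72 = -98

No, not collinear (determinant = -98)


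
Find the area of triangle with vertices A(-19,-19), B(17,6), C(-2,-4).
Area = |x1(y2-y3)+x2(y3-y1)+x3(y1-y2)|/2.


-19*(6+ 4) = -190
17*(-4+ 19) = 255
-2*(-19-6) = 50
sum = 115
Area = |115|/2 = 57.5000

57.5000 sq units


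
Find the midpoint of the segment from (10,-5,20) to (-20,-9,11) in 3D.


Mx = (10- 20)/2 = -5.0000
My = (-5- 9)/2 = -7.0000
Mz = (20+11)/2 = 15.5000

M = (-5.0000, -7.0000, 15.5000)


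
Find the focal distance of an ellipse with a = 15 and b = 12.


c^2 = 15^2 - 12^2 = 225 - 144 = 81
c = sqrt(81) = 9.0000

c = 9.0000


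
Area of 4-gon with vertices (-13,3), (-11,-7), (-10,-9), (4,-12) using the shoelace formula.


sum(xi*y_{i+1}) = -13*(-7) - 11*(-9) - 10*(-12) + 4*3 = 322
sum(yi*x_{i+1}) = 3*(-11) - 7*(-10) - 9*4 - 12*(-13) = 157
Area = |322 - 157|/2 = 165/2 = 82.5000

82.5000 sq units


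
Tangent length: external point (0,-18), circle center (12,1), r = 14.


d = sqrt((0-12)^2 + (-18-1)^2) = sqrt(144+361) = 22.4722
L = sqrt(505.0000 - 196) = sqrt(309.0000) = 17.5784

17.5784


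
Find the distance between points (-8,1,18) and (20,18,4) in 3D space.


dx=28, dy=17, dz=-14
d = sqrt(784+289+196) = sqrt(1269) = 35.6230

35.6230


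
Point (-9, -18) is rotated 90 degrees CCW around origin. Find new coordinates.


cos(90) = 0, sin(90) = 1
x' = -9*0 + 18*1 = 18
y' = -9*1 - 18*0 = -9

(18, -9)


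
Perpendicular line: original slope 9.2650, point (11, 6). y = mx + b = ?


Perpendicular slope = -1/m1 = -1/9.2650 = -0.1079
b2 = y0 - m2*x0 = 6 + 11/9.2650 = 6 + 1.1873 = 7.1873

y = -0.1079x + 7.1873


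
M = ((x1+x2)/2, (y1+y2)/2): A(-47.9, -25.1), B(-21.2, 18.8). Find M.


Mx = (-47.9 - 21.2)/2 = -69.1/2 = -34.5500
My = (-25.1 + 18.8)/2 = -6.3/2 = -3.1500

(-34.5500, -3.1500)


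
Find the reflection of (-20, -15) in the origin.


Reflection rule for origin: (-x, -y)
(-20, -15) -> (20, 15)

(20, 15)


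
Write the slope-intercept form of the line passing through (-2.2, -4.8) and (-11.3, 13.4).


m = (18.2)/(-9.1) = -2.0000
b = y1 - m*x1 = -4.8 - (18.2*(-2.2))/(-9.1) = -4.8 - 4.4000 = -9.2000

y = -2.0000x - 9.2000


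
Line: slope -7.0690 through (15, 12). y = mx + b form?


y - 12 = -7.0690(x - 15)
y = -7.0690x + 12 + 7.0690*15
y = -7.0690x + 118.0350

y = -7.0690x + 118.0350


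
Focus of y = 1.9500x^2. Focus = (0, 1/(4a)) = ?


a = 1.9500
4a = 7.8000
focus = (0, 1/7.8000) = (0, 0.1282)

Focus = (0, 0.1282)


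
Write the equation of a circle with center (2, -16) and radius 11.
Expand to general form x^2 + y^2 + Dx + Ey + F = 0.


(x-2)^2 + (y+ 16)^2 = 11^2
D = -2h = -4, E = -2k = 32
F = h^2+k^2-r^2 = 4+256-121 = 139

x^2 + y^2 - 4x + 32y + 139 = 0


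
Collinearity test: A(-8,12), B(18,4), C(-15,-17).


-8*(4+ 17) + 18*(-17-12) - 15*(12-4)
= -168 - 522 - 120 = -810

No, not collinear (determinant = -810)


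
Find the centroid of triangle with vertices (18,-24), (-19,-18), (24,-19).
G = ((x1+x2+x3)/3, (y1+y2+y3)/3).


Gx = (18- 19+24)/3 = 23/3 = 7.6667
Gy = (-24- 18- 19)/3 = -61/3 = -20.3333

G = (7.6667, -20.3333)


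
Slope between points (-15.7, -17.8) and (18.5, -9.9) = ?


dy = -9.9 + 17.8 = 7.9
dx = 18.5 + 15.7 = 34.2
m = 7.9/34.2 = 0.2310

m = 0.2310


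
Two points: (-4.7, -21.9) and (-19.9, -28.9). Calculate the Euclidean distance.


dx = -19.9 + 4.7 = -15.2
dy = -28.9 + 21.9 = -7.0
d = sqrt(231.04 + 49.0) = sqrt(280.04) = 16.7344

16.7344


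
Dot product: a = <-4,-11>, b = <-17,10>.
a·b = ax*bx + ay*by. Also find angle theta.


a·b = -4*(-17) - 11*10 = 68 - 110 = -42
|a| = sqrt(16+121) = 11.7047
|b| = sqrt(289+100) = 19.7231
cos(theta) = -42/(sqrt(137)*sqrt(389)) = -42/sqrt(53293) = -0.181934
theta = arccos(-42/sqrt(53293)) = 100.4824 degrees

a·b = -42, theta = 100.4824 deg


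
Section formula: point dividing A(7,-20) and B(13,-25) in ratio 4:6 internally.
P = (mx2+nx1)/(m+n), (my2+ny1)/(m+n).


Px = (4*13 + 6*7)/10 = 94/10 = 9.4000
Py = (4*(-25) + 6*(-20))/10 = -220/10 = -22.0000

P = (9.4000, -22.0000)


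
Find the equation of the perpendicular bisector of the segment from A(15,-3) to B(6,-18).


Midpoint = (10.5, -10.5)
Slope of AB = dy/dx = -15/(-9) = 1.6667
Perp slope = -dx/dy = -9/15 = -0.6000
b = My - (perp slope)*Mx = -10.5 + (-9*10.5)/(-15) = -10.5 + 6.3000 = -4.2000

y = -0.6000x - 4.2000


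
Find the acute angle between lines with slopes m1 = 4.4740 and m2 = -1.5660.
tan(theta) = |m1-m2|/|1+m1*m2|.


m1-m2 = 6.04
1+m1*m2 = -6.006284
tan(theta) = |6.04/(-6.006284)| = 1.005613
theta = arctan(|6.04/(-6.006284)|) = 45.1604 degrees (acute angle)

45.1604 degrees


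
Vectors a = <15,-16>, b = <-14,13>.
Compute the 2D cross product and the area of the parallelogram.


cross = 15*13 + 16*(-14) = 195 - 224 = -29
Parallelogram area = |-29| = 29

cross = -29, parallelogram area = 29


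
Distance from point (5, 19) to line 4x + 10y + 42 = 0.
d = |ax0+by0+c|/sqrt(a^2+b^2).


|4*5 + 10*19 + 42| = |252| = 252
sqrt(16 + 100) = sqrt(116) = 10.7703
d = 252/sqrt(116) = 23.3976

23.3976


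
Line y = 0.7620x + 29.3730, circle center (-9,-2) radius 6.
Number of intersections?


Substitute y = 0.7620x + 29.3730: (x+ 9)^2 + (0.7620x+29.3730+ 2)^2 = 36
Expand to Ax^2 + Bx + C = 0, where b-k = 31.373
A = 1+m^2 = 1.580644
B = 2(m(b-k) - h) = 2(0.7620*31.373 + 9) = 65.812452
C = h^2 + (b-k)^2 - r^2 = 81 + 984.265129 - 36 = 1029.265129
disc = B^2-4AC = 4331.2788 - 6507.6070 = -2176.3282
disc < 0

0 intersection points


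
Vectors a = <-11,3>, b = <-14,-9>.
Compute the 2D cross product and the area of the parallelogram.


cross = -11*(-9) - 3*(-14) = 99 + 42 = 141
Parallelogram area = |141| = 141

cross = 141, parallelogram area = 141


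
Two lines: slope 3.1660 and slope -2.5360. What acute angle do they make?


m1-m2 = 5.702
1+m1*m2 = -7.028976
tan(theta) = |5.702/(-7.028976)| = 0.811213
theta = arctan(|5.702/(-7.028976)|) = 39.0494 degrees (acute angle)

39.0494 degrees


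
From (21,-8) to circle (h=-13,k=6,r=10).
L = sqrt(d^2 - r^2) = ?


d = sqrt((21+ 13)^2 + (-8-6)^2) = sqrt(1156+196) = 36.7696
L = sqrt(1352.0000 - 100) = sqrt(1252.0000) = 35.3836

35.3836


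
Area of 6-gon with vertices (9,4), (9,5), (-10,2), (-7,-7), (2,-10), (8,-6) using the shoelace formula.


sum(xi*y_{i+1}) = 9*5 + 9*2 - 10*(-7) - 7*(-10) + 2*(-6) + 8*4 = 223
sum(yi*x_{i+1}) = 4*9 + 5*(-10) + 2*(-7) - 7*2 - 10*8 - 6*9 = -176
Area = |223 + 176|/2 = 399/2 = 199.5000

199.5000 sq units


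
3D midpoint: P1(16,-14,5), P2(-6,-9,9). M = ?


Mx = (16- 6)/2 = 5.0000
My = (-14- 9)/2 = -11.5000
Mz = (5+9)/2 = 7.0000

M = (5.0000, -11.5000, 7.0000)


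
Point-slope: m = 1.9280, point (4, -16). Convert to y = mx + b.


y + 16 = 1.9280(x - 4)
y = 1.9280x - 16 - 1.9280*4
y = 1.9280x - 23.7120

y = 1.9280x - 23.7120


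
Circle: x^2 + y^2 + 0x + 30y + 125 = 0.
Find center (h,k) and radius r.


h = -D/2 = 0/2 = 0
k = -E/2 = -30/2 = -15
r^2 = h^2 + k^2 - F = 0 + 225 - 125 = 100
r = 10

Center (0, -15), radius = 10


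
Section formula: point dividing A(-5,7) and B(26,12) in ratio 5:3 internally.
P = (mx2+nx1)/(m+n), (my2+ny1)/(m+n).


Px = (5*26 + 3*(-5))/8 = 115/8 = 14.3750
Py = (5*12 + 3*7)/8 = 81/8 = 10.1250

P = (14.3750, 10.1250)


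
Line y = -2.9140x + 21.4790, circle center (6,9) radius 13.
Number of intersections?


Substitute y = -2.9140x + 21.4790: (x-6)^2 + (-2.9140x+21.4790-9)^2 = 169
Expand to Ax^2 + Bx + C = 0, where b-k = 12.479
A = 1+m^2 = 9.491396
B = 2(m(b-k) - h) = 2(-2.9140*12.479 - 6) = -84.727612
C = h^2 + (b-k)^2 - r^2 = 36 + 155.725441 - 169 = 22.725441
disc = B^2-4AC = 7178.7682 - 862.7846 = 6315.9836
disc > 0

2 intersection points


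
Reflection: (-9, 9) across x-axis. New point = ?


Reflection rule for x-axis: (x, -y)
(-9, 9) -> (-9, -9)

(-9, -9)


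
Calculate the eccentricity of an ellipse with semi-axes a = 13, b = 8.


c = sqrt(169-64) = sqrt(105) = 10.2470
e = c/a = sqrt(105)/13 = 0.7882

e = 0.7882


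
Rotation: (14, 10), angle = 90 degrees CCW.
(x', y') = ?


cos(90) = 0, sin(90) = 1
x' = 14*0 - 10*1 = -10
y' = 14*1 + 10*0 = 14

(-10, 14)


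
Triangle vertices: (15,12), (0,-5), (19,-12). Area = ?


15*(-5+ 12) = 105
0*(-12-12) = 0
19*(12+ 5) = 323
sum = 428
Area = |428|/2 = 214.0000

214.0000 sq units


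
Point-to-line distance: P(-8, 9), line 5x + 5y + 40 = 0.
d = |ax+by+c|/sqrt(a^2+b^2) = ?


|5*(-8) + 5*9 + 40| = |45| = 45
sqrt(25 + 25) = sqrt(50) = 7.0711
d = 45/sqrt(50) = 6.3640

6.3640


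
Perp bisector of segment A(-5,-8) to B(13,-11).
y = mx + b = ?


Midpoint = (4, -9.5)
Slope of AB = dy/dx = -3/18 = -0.1667
Perp slope = -dx/dy = 18/3 = 6.0000
b = My - (perp slope)*Mx = -9.5 + (18*4)/(-3) = -9.5 - 24.0000 = -33.5000

y = 6.0000x - 33.5000


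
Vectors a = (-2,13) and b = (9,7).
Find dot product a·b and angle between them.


a·b = -2*9 + 13*7 = -18 + 91 = 73
|a| = sqrt(4+169) = 13.1529
|b| = sqrt(81+49) = 11.4018
cos(theta) = 73/(sqrt(173)*sqrt(130)) = 73/sqrt(22490) = 0.486775
theta = arccos(73/sqrt(22490)) = 60.8712 degrees

a·b = 73, theta = 60.8712 deg


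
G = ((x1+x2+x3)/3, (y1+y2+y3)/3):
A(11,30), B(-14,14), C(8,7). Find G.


Gx = (11- 14+8)/3 = 5/3 = 1.6667
Gy = (30+14+7)/3 = 51/3 = 17.0000

G = (1.6667, 17.0000)


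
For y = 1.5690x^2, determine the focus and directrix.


a = 1.5690
1/(4a) = 0.1593
Focus = (0, 0.1593)
Directrix: y = -0.1593

Focus = (0, 0.1593), Directrix: y = -0.1593


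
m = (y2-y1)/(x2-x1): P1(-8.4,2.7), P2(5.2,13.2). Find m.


dy = 13.2 - 2.7 = 10.5
dx = 5.2 + 8.4 = 13.6
m = 10.5/13.6 = 0.7721

m = 0.7721


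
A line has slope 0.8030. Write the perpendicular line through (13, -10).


Perpendicular slope = -1/m1 = -1/0.8030 = -1.2453
b2 = y0 - m2*x0 = -10 + 13/0.8030 = -10 + 16.1893 = 6.1893

y = -1.2453x + 6.1893


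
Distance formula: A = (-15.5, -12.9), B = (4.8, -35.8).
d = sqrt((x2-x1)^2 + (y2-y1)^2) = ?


dx = 4.8 + 15.5 = 20.3
dy = -35.8 + 12.9 = -22.9
d = sqrt(412.09 + 524.41) = sqrt(936.5) = 30.6023

30.6023


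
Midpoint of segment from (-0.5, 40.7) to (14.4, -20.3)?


Mx = (-0.5 + 14.4)/2 = 13.9/2 = 6.9500
My = (40.7 - 20.3)/2 = 20.4/2 = 10.2000

(6.9500, 10.2000)


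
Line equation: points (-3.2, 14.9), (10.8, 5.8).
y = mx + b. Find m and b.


m = (-9.1)/(14.0) = -0.6500
b = y1 - m*x1 = 14.9 - (-9.1*(-3.2))/(14.0) = 14.9 - 2.0800 = 12.8200

y = -0.6500x + 12.8200


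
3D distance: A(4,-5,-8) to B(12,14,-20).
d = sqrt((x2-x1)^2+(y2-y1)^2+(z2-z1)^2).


dx=8, dy=19, dz=-12
d = sqrt(64+361+144) = sqrt(569) = 23.8537

23.8537


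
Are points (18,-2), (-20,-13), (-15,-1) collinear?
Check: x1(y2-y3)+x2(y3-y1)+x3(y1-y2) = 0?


18*(-13+ 1) - 20*(-1+ 2) - 15*(-2+ 13)
= -216 - 20 - 165 = -401

No, not collinear (determinant = -401)


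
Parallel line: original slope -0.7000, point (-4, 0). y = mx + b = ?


Parallel lines have equal slopes.
m2 = -0.7000
b2 = 0 + 0.7000*(-4) = -2.8000

y = -0.7000x - 2.8000


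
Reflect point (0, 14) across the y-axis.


Reflection rule for y-axis: (-x, y)
(0, 14) -> (0, 14)

(0, 14)


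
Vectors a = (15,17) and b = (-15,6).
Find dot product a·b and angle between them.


a·b = 15*(-15) + 17*6 = -225 + 102 = -123
|a| = sqrt(225+289) = 22.6716
|b| = sqrt(225+36) = 16.1555
cos(theta) = -123/(sqrt(514)*sqrt(261)) = -123/sqrt(134154) = -0.335817
theta = arccos(-123/sqrt(134154)) = 109.6223 degrees

a·b = -123, theta = 109.6223 deg


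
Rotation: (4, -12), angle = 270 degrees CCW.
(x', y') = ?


cos(270) = 0, sin(270) = -1
x' = 4*0 + 12*(-1) = -12
y' = 4*(-1) - 12*0 = -4

(-12, -4)


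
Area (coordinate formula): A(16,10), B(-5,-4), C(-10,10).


16*(-4-10) = -224
-5*(10-10) = 0
-10*(10+ 4) = -140
sum = -364
Area = |-364|/2 = 182.0000

182.0000 sq units


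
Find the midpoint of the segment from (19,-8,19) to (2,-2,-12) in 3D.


Mx = (19+2)/2 = 10.5000
My = (-8- 2)/2 = -5.0000
Mz = (19- 12)/2 = 3.5000

M = (10.5000, -5.0000, 3.5000)


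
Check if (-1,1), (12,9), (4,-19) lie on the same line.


-1*(9+ 19) + 12*(-19-1) + 4*(1-9)
= -28 - 240 - 32 = -300

No, not collinear (determinant = -300)


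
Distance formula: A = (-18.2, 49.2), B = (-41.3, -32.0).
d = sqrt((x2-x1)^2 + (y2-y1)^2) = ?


dx = -41.3 + 18.2 = -23.1
dy = -32.0 - 49.2 = -81.2
d = sqrt(533.61 + 6593.44) = sqrt(7127.05) = 84.4219

84.4219


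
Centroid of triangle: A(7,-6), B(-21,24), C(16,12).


Gx = (7- 21+16)/3 = 2/3 = 0.6667
Gy = (-6+24+12)/3 = 30/3 = 10.0000

G = (0.6667, 10.0000)


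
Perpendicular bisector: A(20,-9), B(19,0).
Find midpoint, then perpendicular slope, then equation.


Midpoint = (19.5, -4.5)
Slope of AB = dy/dx = 9/(-1) = -9.0000
Perp slope = -dx/dy = 1/9 = 0.1111
b = My - (perp slope)*Mx = -4.5 + (-1*19.5)/9 = -4.5 - 2.1667 = -6.6667

y = 0.1111x - 6.6667


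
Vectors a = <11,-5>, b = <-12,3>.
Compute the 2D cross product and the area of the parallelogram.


cross = 11*3 + 5*(-12) = 33 - 60 = -27
Parallelogram area = |-27| = 27

cross = -27, parallelogram area = 27


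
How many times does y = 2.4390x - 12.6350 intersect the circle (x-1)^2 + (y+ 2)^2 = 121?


Substitute y = 2.4390x - 12.6350: (x-1)^2 + (2.4390x- 12.6350+ 2)^2 = 121
Expand to Ax^2 + Bx + C = 0, where b-k = -10.635
A = 1+m^2 = 6.948721
B = 2(m(b-k) - h) = 2(2.4390*(-10.635) - 1) = -53.87753
C = h^2 + (b-k)^2 - r^2 = 1 + 113.103225 - 121 = -6.896775
disc = B^2-4AC = 2902.7882 + 191.6951 = 3094.4833
disc > 0

2 intersection points


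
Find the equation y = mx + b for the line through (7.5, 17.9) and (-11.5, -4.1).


m = (-22.0)/(-19.0) = 1.1579
b = y1 - m*x1 = 17.9 - (-22.0*7.5)/(-19.0) = 17.9 - 8.6842 = 9.2158

y = 1.1579x + 9.2158


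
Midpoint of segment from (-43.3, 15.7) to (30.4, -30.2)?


Mx = (-43.3 + 30.4)/2 = -12.9/2 = -6.4500
My = (15.7 - 30.2)/2 = -14.5/2 = -7.2500

(-6.4500, -7.2500)


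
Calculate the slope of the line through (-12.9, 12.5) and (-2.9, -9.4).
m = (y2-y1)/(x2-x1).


dy = -9.4 - 12.5 = -21.9
dx = -2.9 + 12.9 = 10.0
m = -21.9/10.0 = -2.1900

m = -2.1900


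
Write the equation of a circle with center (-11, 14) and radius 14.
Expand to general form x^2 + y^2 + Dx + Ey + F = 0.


(x+ 11)^2 + (y-14)^2 = 14^2
D = -2h = 22, E = -2k = -28
F = h^2+k^2-r^2 = 121+196-196 = 121

x^2 + y^2 + 22x - 28y + 121 = 0


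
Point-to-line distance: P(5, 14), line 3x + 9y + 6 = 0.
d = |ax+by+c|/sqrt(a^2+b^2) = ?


|3*5 + 9*14 + 6| = |147| = 147
sqrt(9 + 81) = sqrt(90) = 9.4868
d = 147/sqrt(90) = 15.4952

15.4952


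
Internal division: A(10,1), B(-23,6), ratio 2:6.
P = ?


Px = (2*(-23) + 6*10)/8 = 14/8 = 1.7500
Py = (2*6 + 6*1)/8 = 18/8 = 2.2500

P = (1.7500, 2.2500)


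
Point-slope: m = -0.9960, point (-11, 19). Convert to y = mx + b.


y - 19 = -0.9960(x + 11)
y = -0.9960x + 19 + 0.9960*(-11)
y = -0.9960x + 8.0440

y = -0.9960x + 8.0440


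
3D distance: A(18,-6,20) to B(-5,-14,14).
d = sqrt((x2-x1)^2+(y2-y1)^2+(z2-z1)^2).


dx=-23, dy=-8, dz=-6
d = sqrt(529+64+36) = sqrt(629) = 25.0799

25.0799


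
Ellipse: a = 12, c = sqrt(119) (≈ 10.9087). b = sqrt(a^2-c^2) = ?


b^2 = 12^2 - (sqrt(119))^2 = 144 - 119 = 25
b = sqrt(25) = 5

b = 5


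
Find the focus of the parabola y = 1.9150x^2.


a = 1.9150
4a = 7.6600
focus = (0, 1/7.6600) = (0, 0.1305)

Focus = (0, 0.1305)


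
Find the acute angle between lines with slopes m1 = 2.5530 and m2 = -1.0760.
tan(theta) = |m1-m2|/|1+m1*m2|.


m1-m2 = 3.629
1+m1*m2 = -1.747028
tan(theta) = |3.629/(-1.747028)| = 2.077242
theta = arctan(|3.629/(-1.747028)|) = 64.2935 degrees (acute angle)

64.2935 degrees


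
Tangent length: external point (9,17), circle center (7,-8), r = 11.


d = sqrt((9-7)^2 + (17+ 8)^2) = sqrt(4+625) = 25.0799
L = sqrt(629.0000 - 121) = sqrt(508.0000) = 22.5389

22.5389


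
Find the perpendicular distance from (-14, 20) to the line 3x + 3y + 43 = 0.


|3*(-14) + 3*20 + 43| = |61| = 61
sqrt(9 + 9) = sqrt(18) = 4.2426
d = 61/sqrt(18) = 14.3778

14.3778


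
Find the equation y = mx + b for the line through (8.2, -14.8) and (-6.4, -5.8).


m = (9.0)/(-14.6) = -0.6164
b = y1 - m*x1 = -14.8 - (9.0*8.2)/(-14.6) = -14.8 + 5.0548 = -9.7452

y = -0.6164x - 9.7452


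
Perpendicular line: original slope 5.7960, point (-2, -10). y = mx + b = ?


Perpendicular slope = -1/m1 = -1/5.7960 = -0.1725
b2 = y0 - m2*x0 = -10 - 2/5.7960 = -10 - 0.3451 = -10.3451

y = -0.1725x - 10.3451


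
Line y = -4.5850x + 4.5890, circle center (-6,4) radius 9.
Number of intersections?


Substitute y = -4.5850x + 4.5890: (x+ 6)^2 + (-4.5850x+4.5890-4)^2 = 81
Expand to Ax^2 + Bx + C = 0, where b-k = 0.589
A = 1+m^2 = 22.022225
B = 2(m(b-k) - h) = 2(-4.5850*0.589 + 6) = 6.59887
C = h^2 + (b-k)^2 - r^2 = 36 + 0.346921 - 81 = -44.653079
disc = B^2-4AC = 43.5451 + 3933.4406 = 3976.9857
disc > 0

2 intersection points


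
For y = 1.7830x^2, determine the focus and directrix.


a = 1.7830
1/(4a) = 0.1402
Focus = (0, 0.1402)
Directrix: y = -0.1402

Focus = (0, 0.1402), Directrix: y = -0.1402


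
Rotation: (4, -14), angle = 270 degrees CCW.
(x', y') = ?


cos(270) = 0, sin(270) = -1
x' = 4*0 + 14*(-1) = -14
y' = 4*(-1) - 14*0 = -4

(-14, -4)


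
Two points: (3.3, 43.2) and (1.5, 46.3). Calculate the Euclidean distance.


dx = 1.5 - 3.3 = -1.8
dy = 46.3 - 43.2 = 3.1
d = sqrt(3.24 + 9.61) = sqrt(12.85) = 3.5847

3.5847


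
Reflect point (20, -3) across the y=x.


Reflection rule for y=x: (y, x)
(20, -3) -> (-3, 20)

(-3, 20)


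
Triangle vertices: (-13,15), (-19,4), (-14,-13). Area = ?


-13*(4+ 13) = -221
-19*(-13-15) = 532
-14*(15-4) = -154
sum = 157
Area = |157|/2 = 78.5000

78.5000 sq units


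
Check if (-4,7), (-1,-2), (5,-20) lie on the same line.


-4*(-2+ 20) - 1*(-20-7) + 5*(7+ 2)
= -72 + 27 + 45 = 0

Yes, collinear (determinant = 0)


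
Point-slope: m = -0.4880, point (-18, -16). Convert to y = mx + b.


y + 16 = -0.4880(x + 18)
y = -0.4880x - 16 + 0.4880*(-18)
y = -0.4880x - 24.7840

y = -0.4880x - 24.7840


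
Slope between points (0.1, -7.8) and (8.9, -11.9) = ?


dy = -11.9 + 7.8 = -4.1
dx = 8.9 - 0.1 = 8.8
m = -4.1/8.8 = -0.4659

m = -0.4659


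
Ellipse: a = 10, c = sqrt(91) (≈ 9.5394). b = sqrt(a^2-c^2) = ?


b^2 = 10^2 - (sqrt(91))^2 = 100 - 91 = 9
b = sqrt(9) = 3

b = 3


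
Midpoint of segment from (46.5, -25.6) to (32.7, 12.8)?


Mx = (46.5 + 32.7)/2 = 79.2/2 = 39.6000
My = (-25.6 + 12.8)/2 = -12.8/2 = -6.4000

(39.6000, -6.4000)


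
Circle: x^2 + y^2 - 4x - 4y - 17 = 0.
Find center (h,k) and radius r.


h = -D/2 = 4/2 = 2
k = -E/2 = 4/2 = 2
r^2 = h^2 + k^2 - F = 4 + 4 + 17 = 25
r = 5

Center (2, 2), radius = 5


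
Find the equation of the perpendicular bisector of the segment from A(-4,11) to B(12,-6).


Midpoint = (4, 2.5)
Slope of AB = dy/dx = -17/16 = -1.0625
Perp slope = -dx/dy = 16/17 = 0.9412
b = My - (perp slope)*Mx = 2.5 + (16*4)/(-17) = 2.5 - 3.7647 = -1.2647

y = 0.9412x - 1.2647


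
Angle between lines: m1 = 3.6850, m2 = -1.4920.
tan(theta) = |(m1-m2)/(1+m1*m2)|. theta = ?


m1-m2 = 5.177
1+m1*m2 = -4.49802
tan(theta) = |5.177/(-4.49802)| = 1.150951
theta = arctan(|5.177/(-4.49802)|) = 49.0144 degrees (acute angle)

49.0144 degrees


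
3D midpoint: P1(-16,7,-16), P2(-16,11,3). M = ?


Mx = (-16- 16)/2 = -16.0000
My = (7+11)/2 = 9.0000
Mz = (-16+3)/2 = -6.5000

M = (-16.0000, 9.0000, -6.5000)


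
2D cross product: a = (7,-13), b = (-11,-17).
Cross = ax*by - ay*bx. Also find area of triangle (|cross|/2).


cross = 7*(-17) + 13*(-11) = -119 - 143 = -262
Triangle area = |-262|/2 = 262/2 = 131.0000

cross = -262, triangle area = 131.0000


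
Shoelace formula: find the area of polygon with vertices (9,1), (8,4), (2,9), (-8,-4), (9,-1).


sum(xi*y_{i+1}) = 9*4 + 8*9 + 2*(-4) - 8*(-1) + 9*1 = 117
sum(yi*x_{i+1}) = 1*8 + 4*2 + 9*(-8) - 4*9 - 1*9 = -101
Area = |117 + 101|/2 = 218/2 = 109.0000

109.0000 sq units


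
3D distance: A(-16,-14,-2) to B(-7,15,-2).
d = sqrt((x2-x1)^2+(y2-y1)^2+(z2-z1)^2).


dx=9, dy=29, dz=0
d = sqrt(81+841+0) = sqrt(922) = 30.3645

30.3645


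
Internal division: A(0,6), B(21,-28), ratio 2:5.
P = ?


Px = (2*21 + 5*0)/7 = 42/7 = 6.0000
Py = (2*(-28) + 5*6)/7 = -26/7 = -3.7143

P = (6.0000, -3.7143)


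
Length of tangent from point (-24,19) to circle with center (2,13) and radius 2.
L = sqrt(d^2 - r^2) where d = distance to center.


d = sqrt((-24-2)^2 + (19-13)^2) = sqrt(676+36) = 26.6833
L = sqrt(712.0000 - 4) = sqrt(708.0000) = 26.6083

26.6083


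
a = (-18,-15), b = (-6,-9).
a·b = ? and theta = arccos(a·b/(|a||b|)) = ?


a·b = -18*(-6) - 15*(-9) = 108 + 135 = 243
|a| = sqrt(324+225) = 23.4307
|b| = sqrt(36+81) = 10.8167
cos(theta) = 243/(sqrt(549)*sqrt(117)) = 243/sqrt(64233) = 0.958798
theta = arccos(243/sqrt(64233)) = 16.5044 degrees

a·b = 243, theta = 16.5044 deg


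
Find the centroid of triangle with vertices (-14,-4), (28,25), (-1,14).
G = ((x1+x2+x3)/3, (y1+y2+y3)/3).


Gx = (-14+28- 1)/3 = 13/3 = 4.3333
Gy = (-4+25+14)/3 = 35/3 = 11.6667

G = (4.3333, 11.6667)


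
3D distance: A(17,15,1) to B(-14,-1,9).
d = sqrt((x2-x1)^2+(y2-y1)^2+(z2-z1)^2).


dx=-31, dy=-16, dz=8
d = sqrt(961+256+64) = sqrt(1281) = 35.7911

35.7911


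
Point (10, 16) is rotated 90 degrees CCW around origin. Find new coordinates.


cos(90) = 0, sin(90) = 1
x' = 10*0 - 16*1 = -16
y' = 10*1 + 16*0 = 10

(-16, 10)


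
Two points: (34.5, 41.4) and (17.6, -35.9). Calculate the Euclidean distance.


dx = 17.6 - 34.5 = -16.9
dy = -35.9 - 41.4 = -77.3
d = sqrt(285.61 + 5975.29) = sqrt(6260.9) = 79.1258

79.1258


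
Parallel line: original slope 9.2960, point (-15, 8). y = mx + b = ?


Parallel lines have equal slopes.
m2 = 9.2960
b2 = 8 - 9.2960*(-15) = 147.4400

y = 9.2960x + 147.4400


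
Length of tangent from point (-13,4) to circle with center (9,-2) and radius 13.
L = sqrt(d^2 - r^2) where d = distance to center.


d = sqrt((-13-9)^2 + (4+ 2)^2) = sqrt(484+36) = 22.8035
L = sqrt(520.0000 - 169) = sqrt(351.0000) = 18.7350

18.7350


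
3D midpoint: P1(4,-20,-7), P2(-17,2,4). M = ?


Mx = (4- 17)/2 = -6.5000
My = (-20+2)/2 = -9.0000
Mz = (-7+4)/2 = -1.5000

M = (-6.5000, -9.0000, -1.5000)


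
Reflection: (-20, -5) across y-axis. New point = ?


Reflection rule for y-axis: (-x, y)
(-20, -5) -> (20, -5)

(20, -5)


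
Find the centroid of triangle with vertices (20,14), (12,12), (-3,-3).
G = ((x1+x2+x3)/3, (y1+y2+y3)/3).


Gx = (20+12- 3)/3 = 29/3 = 9.6667
Gy = (14+12- 3)/3 = 23/3 = 7.6667

G = (9.6667, 7.6667)


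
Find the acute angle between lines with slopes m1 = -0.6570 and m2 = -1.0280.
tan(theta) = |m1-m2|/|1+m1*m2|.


m1-m2 = 0.371
1+m1*m2 = 1.675396
tan(theta) = |0.371/1.675396| = 0.221440
theta = arctan(|0.371/1.675396|) = 12.4861 degrees (acute angle)

12.4861 degrees


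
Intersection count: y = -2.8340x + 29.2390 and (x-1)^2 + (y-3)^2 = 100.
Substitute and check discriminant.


Substitute y = -2.8340x + 29.2390: (x-1)^2 + (-2.8340x+29.2390-3)^2 = 100
Expand to Ax^2 + Bx + C = 0, where b-k = 26.239
A = 1+m^2 = 9.031556
B = 2(m(b-k) - h) = 2(-2.8340*26.239 - 1) = -150.722652
C = h^2 + (b-k)^2 - r^2 = 1 + 688.485121 - 100 = 589.485121
disc = B^2-4AC = 22717.3178 - 21295.8715 = 1421.4463
disc > 0

2 intersection points


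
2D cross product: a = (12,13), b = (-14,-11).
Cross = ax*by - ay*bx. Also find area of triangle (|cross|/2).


cross = 12*(-11) - 13*(-14) = -132 + 182 = 50
Triangle area = |50|/2 = 50/2 = 25.0000

cross = 50, triangle area = 25.0000


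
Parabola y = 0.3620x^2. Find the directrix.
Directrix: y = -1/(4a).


a = 0.3620
1/(4a) = 0.6906
directrix: y = -0.6906 = -0.6906

y = -0.6906


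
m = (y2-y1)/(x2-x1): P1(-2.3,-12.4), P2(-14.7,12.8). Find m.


dy = 12.8 + 12.4 = 25.2
dx = -14.7 + 2.3 = -12.4
m = 25.2/(-12.4) = -2.0323

m = -2.0323


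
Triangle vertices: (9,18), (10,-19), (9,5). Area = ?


9*(-19-5) = -216
10*(5-18) = -130
9*(18+ 19) = 333
sum = -13
Area = |-13|/2 = 6.5000

6.5000 sq units


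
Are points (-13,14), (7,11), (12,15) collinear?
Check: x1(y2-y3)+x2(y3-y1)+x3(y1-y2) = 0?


-13*(11-15) + 7*(15-14) + 12*(14-11)
= 52 + 7 + 36 = 95

No, not collinear (determinant = 95)


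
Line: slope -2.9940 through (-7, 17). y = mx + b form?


y - 17 = -2.9940(x + 7)
y = -2.9940x + 17 + 2.9940*(-7)
y = -2.9940x - 3.9580

y = -2.9940x - 3.9580


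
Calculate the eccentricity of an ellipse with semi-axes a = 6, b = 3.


c = sqrt(36-9) = sqrt(27) = 5.1962
e = c/a = sqrt(27)/6 = 0.8660

e = 0.8660


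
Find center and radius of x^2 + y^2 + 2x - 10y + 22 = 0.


h = -D/2 = -2/2 = -1
k = -E/2 = 10/2 = 5
r^2 = h^2 + k^2 - F = 1 + 25 - 22 = 4
r = 2

Center (-1, 5), radius = 2


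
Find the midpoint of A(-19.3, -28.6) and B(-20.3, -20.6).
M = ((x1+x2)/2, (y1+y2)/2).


Mx = (-19.3 - 20.3)/2 = -39.6/2 = -19.8000
My = (-28.6 - 20.6)/2 = -49.2/2 = -24.6000

(-19.8000, -24.6000)


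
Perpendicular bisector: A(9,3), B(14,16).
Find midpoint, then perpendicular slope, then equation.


Midpoint = (11.5, 9.5)
Slope of AB = dy/dx = 13/5 = 2.6000
Perp slope = -dx/dy = -5/13 = -0.3846
b = My - (perp slope)*Mx = 9.5 + (5*11.5)/13 = 9.5 + 4.4231 = 13.9231

y = -0.3846x + 13.9231


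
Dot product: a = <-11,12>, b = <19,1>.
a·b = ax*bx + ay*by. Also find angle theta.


a·b = -11*19 + 12*1 = -209 + 12 = -197
|a| = sqrt(121+144) = 16.2788
|b| = sqrt(361+1) = 19.0263
cos(theta) = -197/(sqrt(265)*sqrt(362)) = -197/sqrt(95930) = -0.636047
theta = arccos(-197/sqrt(95930)) = 129.4977 degrees

a·b = -197, theta = 129.4977 deg


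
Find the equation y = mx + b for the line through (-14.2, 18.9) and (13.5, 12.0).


m = (-6.9)/(27.7) = -0.2491
b = y1 - m*x1 = 18.9 - (-6.9*(-14.2))/(27.7) = 18.9 - 3.5372 = 15.3628

y = -0.2491x + 15.3628


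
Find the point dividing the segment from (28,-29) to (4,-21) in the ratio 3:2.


Px = (3*4 + 2*28)/5 = 68/5 = 13.6000
Py = (3*(-21) + 2*(-29))/5 = -121/5 = -24.2000

P = (13.6000, -24.2000)


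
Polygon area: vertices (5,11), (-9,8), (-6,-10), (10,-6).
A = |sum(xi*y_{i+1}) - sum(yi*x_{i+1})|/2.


sum(xi*y_{i+1}) = 5*8 - 9*(-10) - 6*(-6) + 10*11 = 276
sum(yi*x_{i+1}) = 11*(-9) + 8*(-6) - 10*10 - 6*5 = -277
Area = |276 + 277|/2 = 553/2 = 276.5000

276.5000 sq units
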